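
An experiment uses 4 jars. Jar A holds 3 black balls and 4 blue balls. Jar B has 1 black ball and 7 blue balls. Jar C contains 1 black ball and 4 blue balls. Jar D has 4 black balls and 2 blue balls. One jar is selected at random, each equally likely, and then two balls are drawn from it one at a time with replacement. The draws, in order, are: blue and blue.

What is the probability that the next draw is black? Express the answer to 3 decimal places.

For each hypothesis, P(data | H) works out to: P(data | jar A) = (4/7)(4/7) = 0.32653; P(data | jar B) = (7/8)(7/8) = 0.76562; P(data | jar C) = (4/5)(4/5) = 0.64; P(data | jar D) = (2/6)(2/6) = 0.11111.
Weighting by the prior gives 1/4 · 0.32653 = 0.081633, 1/4 · 0.76562 = 0.19141, 1/4 · 0.64 = 0.16, 1/4 · 0.11111 = 0.027778; with total 0.46082.
The posterior is then P(jar A | data) = 0.17715, P(jar B | data) = 0.41536, P(jar C | data) = 0.34721, P(jar D | data) = 0.060279.
So P(black next | data) = Σ P(black next | H) P(H | data) = (3/7)(0.17715) + (1/8)(0.41536) + (1/5)(0.34721) + (2/3)(0.060279) = 0.23747.

0.237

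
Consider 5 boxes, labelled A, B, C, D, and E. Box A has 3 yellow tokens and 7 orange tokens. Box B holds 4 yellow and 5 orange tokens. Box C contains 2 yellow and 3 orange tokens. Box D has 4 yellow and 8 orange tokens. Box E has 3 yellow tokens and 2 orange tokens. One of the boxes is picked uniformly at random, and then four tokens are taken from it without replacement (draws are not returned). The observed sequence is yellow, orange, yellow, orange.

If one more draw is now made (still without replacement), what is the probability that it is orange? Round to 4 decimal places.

The likelihood of the observed sequence under each hypothesis: P(data | box A) = (3/10)(7/9)(2/8)(6/7) = 0.05; P(data | box B) = (4/9)(5/8)(3/7)(4/6) = 0.079365; P(data | box C) = (2/5)(3/4)(1/3)(2/2) = 0.1; P(data | box D) = (4/12)(8/11)(3/10)(7/9) = 0.056566; P(data | box E) = (3/5)(2/4)(2/3)(1/2) = 0.1.
Weighting by the prior gives 1/5 · 0.05 = 0.01, 1/5 · 0.079365 = 0.015873, 1/5 · 0.1 = 0.02, 1/5 · 0.056566 = 0.011313, 1/5 · 0.1 = 0.02; with total 0.077186.
The posterior is then P(box A | data) = 0.12956, P(box B | data) = 0.20565, P(box C | data) = 0.25911, P(box D | data) = 0.14657, P(box E | data) = 0.25911.
Averaging over the posterior, P(orange next | data) = (5/6)(0.12956) + (3/5)(0.20565) + (1)(0.25911) + (3/4)(0.14657) + (0)(0.25911) = 0.60039.

0.6004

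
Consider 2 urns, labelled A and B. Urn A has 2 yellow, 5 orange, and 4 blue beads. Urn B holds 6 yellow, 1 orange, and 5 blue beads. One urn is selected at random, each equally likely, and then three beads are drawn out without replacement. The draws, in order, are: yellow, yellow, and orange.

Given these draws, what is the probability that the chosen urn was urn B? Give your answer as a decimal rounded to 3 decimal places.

0.692

The likelihood of the observed sequence under each hypothesis: P(data | urn A) = (2/11)(1/10)(5/9) = 1/99; P(data | urn B) = (6/12)(5/11)(1/10) = 1/44.
Weighting by the prior gives 1/2 · 1/99 = 1/198, 1/2 · 1/44 = 1/88; summing to 13/792.
Therefore the posterior P(urn B | data) = (1/88) / (13/792) = 9/13.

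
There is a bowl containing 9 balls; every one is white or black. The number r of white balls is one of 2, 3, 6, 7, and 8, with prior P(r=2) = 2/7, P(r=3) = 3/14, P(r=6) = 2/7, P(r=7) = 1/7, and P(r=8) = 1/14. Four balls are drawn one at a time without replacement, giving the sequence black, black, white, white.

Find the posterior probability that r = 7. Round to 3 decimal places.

The likelihood of the observed sequence under each hypothesis: P(data | r = 2) = (7/9)(6/8)(2/7)(1/6) = 1/36; P(data | r = 3) = (6/9)(5/8)(3/7)(2/6) = 5/84; P(data | r = 6) = (3/9)(2/8)(6/7)(5/6) = 5/84; P(data | r = 7) = (2/9)(1/8)(7/7)(6/6) = 1/36; P(data | r = 8) = (1/9)(0/8) = 0.
Multiplying each by its prior: 2/7 · 1/36 = 1/126, 3/14 · 5/84 = 5/392, 2/7 · 5/84 = 5/294, 1/7 · 1/36 = 1/252, 1/14 · 0 = 0; with total 1/24.
Hence P(r = 7 | data) = (1/252) / (1/24) = 2/21.

0.095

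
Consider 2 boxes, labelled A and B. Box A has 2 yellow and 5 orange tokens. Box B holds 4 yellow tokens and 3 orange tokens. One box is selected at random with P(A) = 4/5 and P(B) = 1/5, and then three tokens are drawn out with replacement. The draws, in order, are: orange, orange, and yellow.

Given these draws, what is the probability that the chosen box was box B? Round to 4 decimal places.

0.1525

Under each hypothesis, the probability of the observed sequence is: P(data | box A) = (5/7)(5/7)(2/7) = 0.14577; P(data | box B) = (3/7)(3/7)(4/7) = 0.10496.
Multiplying each by its prior: 4/5 · 0.14577 = 0.11662, 1/5 · 0.10496 = 0.020991; with total 0.13761.
Hence P(box B | data) = (0.020991) / (0.13761) = 0.15254.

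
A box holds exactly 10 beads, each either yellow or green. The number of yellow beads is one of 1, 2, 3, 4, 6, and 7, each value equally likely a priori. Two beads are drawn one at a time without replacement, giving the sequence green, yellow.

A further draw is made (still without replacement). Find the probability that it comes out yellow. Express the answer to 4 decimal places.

0.4087

Compute the likelihood of the observed sequence for each case: P(data | r = 1) = (9/10)(1/9) = 1/10; P(data | r = 2) = (8/10)(2/9) = 8/45; P(data | r = 3) = (7/10)(3/9) = 7/30; P(data | r = 4) = (6/10)(4/9) = 4/15; P(data | r = 6) = (4/10)(6/9) = 4/15; P(data | r = 7) = (3/10)(7/9) = 7/30.
The prior-weighted likelihoods are 1/6 · 1/10 = 1/60, 1/6 · 8/45 = 4/135, 1/6 · 7/30 = 7/180, 1/6 · 4/15 = 2/45, 1/6 · 4/15 = 2/45, 1/6 · 7/30 = 7/180; with total 23/108.
Dividing through by the total gives posterior P(r = 1 | data) = 9/115, P(r = 2 | data) = 16/115, P(r = 3 | data) = 21/115, P(r = 4 | data) = 24/115, P(r = 6 | data) = 24/115, P(r = 7 | data) = 21/115.
The predictive probability is P(yellow next | data) = (0)(9/115) + (1/8)(16/115) + (1/4)(21/115) + (3/8)(24/115) + (5/8)(24/115) + (3/4)(21/115) = 47/115.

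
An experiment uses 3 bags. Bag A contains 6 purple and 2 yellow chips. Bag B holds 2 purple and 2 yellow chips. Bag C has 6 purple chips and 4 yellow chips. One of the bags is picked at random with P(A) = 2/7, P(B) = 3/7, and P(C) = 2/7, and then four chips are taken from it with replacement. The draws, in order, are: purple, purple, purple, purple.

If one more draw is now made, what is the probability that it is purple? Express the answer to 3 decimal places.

Under each hypothesis, the probability of the observed sequence is: P(data | bag A) = (6/8)(6/8)(6/8)(6/8) = 0.31641; P(data | bag B) = (2/4)(2/4)(2/4)(2/4) = 0.0625; P(data | bag C) = (6/10)(6/10)(6/10)(6/10) = 0.1296.
Multiplying each by its prior: 2/7 · 0.31641 = 0.090402, 3/7 · 0.0625 = 0.026786, 2/7 · 0.1296 = 0.037029; summing to 0.15422.
Normalising, the posterior is P(bag A | data) = 0.5862, P(bag B | data) = 0.17369, P(bag C | data) = 0.24011.
The predictive probability is P(purple next | data) = (3/4)(0.5862) + (1/2)(0.17369) + (3/5)(0.24011) = 0.67056.

0.671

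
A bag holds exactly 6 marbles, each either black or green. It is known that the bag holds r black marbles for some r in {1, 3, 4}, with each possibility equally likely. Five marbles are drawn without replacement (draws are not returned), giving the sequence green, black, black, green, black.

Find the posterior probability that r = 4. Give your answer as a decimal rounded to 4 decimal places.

0.5714

The likelihood of the observed sequence under each hypothesis: P(data | r = 1) = (5/6)(1/5)(0/4) = 0; P(data | r = 3) = (3/6)(3/5)(2/4)(2/3)(1/2) = 1/20; P(data | r = 4) = (2/6)(4/5)(3/4)(1/3)(2/2) = 1/15.
The prior-weighted likelihoods are 1/3 · 0 = 0, 1/3 · 1/20 = 1/60, 1/3 · 1/15 = 1/45; with total 7/180.
So P(r = 4 | data) = (1/45) / (7/180) = 4/7.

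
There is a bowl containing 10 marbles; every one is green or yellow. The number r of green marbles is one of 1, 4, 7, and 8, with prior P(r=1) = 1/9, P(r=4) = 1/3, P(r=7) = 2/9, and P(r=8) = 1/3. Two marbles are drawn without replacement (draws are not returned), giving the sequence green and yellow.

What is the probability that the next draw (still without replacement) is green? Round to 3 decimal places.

0.588

For each hypothesis, P(data | H) works out to: P(data | r = 1) = (1/10)(9/9) = 1/10; P(data | r = 4) = (4/10)(6/9) = 4/15; P(data | r = 7) = (7/10)(3/9) = 7/30; P(data | r = 8) = (8/10)(2/9) = 8/45.
Multiplying each by its prior: 1/9 · 1/10 = 1/90, 1/3 · 4/15 = 4/45, 2/9 · 7/30 = 7/135, 1/3 · 8/45 = 8/135; summing to 19/90.
Normalising, the posterior is P(r = 1 | data) = 1/19, P(r = 4 | data) = 8/19, P(r = 7 | data) = 14/57, P(r = 8 | data) = 16/57.
Averaging over the posterior, P(green next | data) = (0)(1/19) + (3/8)(8/19) + (3/4)(14/57) + (7/8)(16/57) = 67/114.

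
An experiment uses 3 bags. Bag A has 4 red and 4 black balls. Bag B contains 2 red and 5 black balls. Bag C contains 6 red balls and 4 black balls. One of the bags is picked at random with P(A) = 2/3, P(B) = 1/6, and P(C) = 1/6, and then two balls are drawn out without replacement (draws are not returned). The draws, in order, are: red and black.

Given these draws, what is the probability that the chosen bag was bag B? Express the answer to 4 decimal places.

The likelihood of the observed sequence under each hypothesis: P(data | bag A) = (4/8)(4/7) = 2/7; P(data | bag B) = (2/7)(5/6) = 5/21; P(data | bag C) = (6/10)(4/9) = 4/15.
Multiplying each by its prior: 2/3 · 2/7 = 4/21, 1/6 · 5/21 = 5/126, 1/6 · 4/15 = 2/45; summing to 173/630.
So P(bag B | data) = (5/126) / (173/630) = 25/173.

0.1445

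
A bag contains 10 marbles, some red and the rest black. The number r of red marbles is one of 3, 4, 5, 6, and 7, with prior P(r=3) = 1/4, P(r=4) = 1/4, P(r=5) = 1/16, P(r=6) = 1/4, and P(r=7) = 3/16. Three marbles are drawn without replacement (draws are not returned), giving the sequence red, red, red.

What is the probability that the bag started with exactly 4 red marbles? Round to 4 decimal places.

Under each hypothesis, the probability of the observed sequence is: P(data | r = 3) = (3/10)(2/9)(1/8) = 1/120; P(data | r = 4) = (4/10)(3/9)(2/8) = 1/30; P(data | r = 5) = (5/10)(4/9)(3/8) = 1/12; P(data | r = 6) = (6/10)(5/9)(4/8) = 1/6; P(data | r = 7) = (7/10)(6/9)(5/8) = 7/24.
Weighting by the prior gives 1/4 · 1/120 = 1/480, 1/4 · 1/30 = 1/120, 1/16 · 1/12 = 1/192, 1/4 · 1/6 = 1/24, 3/16 · 7/24 = 7/128; these sum to 43/384.
By Bayes' rule, P(r = 4 | data) = (1/120) / (43/384) = 16/215.

0.0744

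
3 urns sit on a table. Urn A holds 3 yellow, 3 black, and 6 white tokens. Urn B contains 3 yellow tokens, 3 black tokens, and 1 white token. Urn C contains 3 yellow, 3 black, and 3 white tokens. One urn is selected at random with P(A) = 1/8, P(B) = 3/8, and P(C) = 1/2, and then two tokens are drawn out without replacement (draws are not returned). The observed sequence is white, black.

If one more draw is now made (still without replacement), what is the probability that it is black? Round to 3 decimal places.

Under each hypothesis, the probability of the observed sequence is: P(data | urn A) = (6/12)(3/11) = 0.13636; P(data | urn B) = (1/7)(3/6) = 0.071429; P(data | urn C) = (3/9)(3/8) = 0.125.
Weighting by the prior gives 1/8 · 0.13636 = 0.017045, 3/8 · 0.071429 = 0.026786, 1/2 · 0.125 = 0.0625; with total 0.10633.
The posterior is then P(urn A | data) = 0.16031, P(urn B | data) = 0.25191, P(urn C | data) = 0.58779.
Averaging over the posterior, P(black next | data) = (1/5)(0.16031) + (2/5)(0.25191) + (2/7)(0.58779) = 0.30076.

0.301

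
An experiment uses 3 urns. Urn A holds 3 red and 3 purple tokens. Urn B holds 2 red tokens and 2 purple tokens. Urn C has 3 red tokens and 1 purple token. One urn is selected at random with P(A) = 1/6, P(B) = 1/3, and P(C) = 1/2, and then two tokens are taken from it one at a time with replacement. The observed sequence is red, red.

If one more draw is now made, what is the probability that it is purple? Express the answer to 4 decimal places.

Compute the likelihood of the observed sequence for each case: P(data | urn A) = (3/6)(3/6) = 1/4; P(data | urn B) = (2/4)(2/4) = 1/4; P(data | urn C) = (3/4)(3/4) = 9/16.
The prior-weighted likelihoods are 1/6 · 1/4 = 1/24, 1/3 · 1/4 = 1/12, 1/2 · 9/16 = 9/32; with total 13/32.
The posterior is then P(urn A | data) = 4/39, P(urn B | data) = 8/39, P(urn C | data) = 9/13.
So P(purple next | data) = Σ P(purple next | H) P(H | data) = (1/2)(4/39) + (1/2)(8/39) + (1/4)(9/13) = 17/52.

0.3269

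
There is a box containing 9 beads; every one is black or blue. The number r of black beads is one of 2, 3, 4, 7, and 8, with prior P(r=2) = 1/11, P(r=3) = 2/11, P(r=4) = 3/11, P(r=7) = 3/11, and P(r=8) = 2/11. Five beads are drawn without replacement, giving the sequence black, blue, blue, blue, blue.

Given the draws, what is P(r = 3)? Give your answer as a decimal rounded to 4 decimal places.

Compute the likelihood of the observed sequence for each case: P(data | r = 2) = (2/9)(7/8)(6/7)(5/6)(4/5) = 1/9; P(data | r = 3) = (3/9)(6/8)(5/7)(4/6)(3/5) = 1/14; P(data | r = 4) = (4/9)(5/8)(4/7)(3/6)(2/5) = 2/63; P(data | r = 7) = (7/9)(2/8)(1/7)(0/6) = 0; P(data | r = 8) = (8/9)(1/8)(0/7) = 0.
The prior-weighted likelihoods are 1/11 · 1/9 = 1/99, 2/11 · 1/14 = 1/77, 3/11 · 2/63 = 2/231, 3/11 · 0 = 0, 2/11 · 0 = 0; with total 2/63.
So P(r = 3 | data) = (1/77) / (2/63) = 9/22.

0.4091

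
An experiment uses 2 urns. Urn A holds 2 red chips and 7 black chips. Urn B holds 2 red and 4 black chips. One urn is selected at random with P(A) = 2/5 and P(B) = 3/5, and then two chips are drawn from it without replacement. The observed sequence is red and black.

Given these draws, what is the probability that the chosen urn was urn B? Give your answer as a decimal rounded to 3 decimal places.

Under each hypothesis, the probability of the observed sequence is: P(data | urn A) = (2/9)(7/8) = 7/36; P(data | urn B) = (2/6)(4/5) = 4/15.
Weighting by the prior gives 2/5 · 7/36 = 7/90, 3/5 · 4/15 = 4/25; summing to 107/450.
Hence P(urn B | data) = (4/25) / (107/450) = 72/107.

0.673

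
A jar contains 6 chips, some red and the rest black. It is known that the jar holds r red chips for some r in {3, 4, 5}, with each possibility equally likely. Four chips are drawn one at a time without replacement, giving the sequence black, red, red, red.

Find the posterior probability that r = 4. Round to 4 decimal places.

0.3810

Under each hypothesis, the probability of the observed sequence is: P(data | r = 3) = (3/6)(3/5)(2/4)(1/3) = 1/20; P(data | r = 4) = (2/6)(4/5)(3/4)(2/3) = 2/15; P(data | r = 5) = (1/6)(5/5)(4/4)(3/3) = 1/6.
The prior-weighted likelihoods are 1/3 · 1/20 = 1/60, 1/3 · 2/15 = 2/45, 1/3 · 1/6 = 1/18; summing to 7/60.
Therefore the posterior P(r = 4 | data) = (2/45) / (7/60) = 8/21.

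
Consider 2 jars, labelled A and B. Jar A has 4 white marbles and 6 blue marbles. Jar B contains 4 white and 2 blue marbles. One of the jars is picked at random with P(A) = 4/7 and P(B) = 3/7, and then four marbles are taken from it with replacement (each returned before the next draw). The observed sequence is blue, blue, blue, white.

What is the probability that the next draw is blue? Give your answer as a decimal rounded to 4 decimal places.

For each hypothesis, P(data | H) works out to: P(data | jar A) = (6/10)(6/10)(6/10)(4/10) = 0.0864; P(data | jar B) = (2/6)(2/6)(2/6)(4/6) = 0.024691.
The prior-weighted likelihoods are 4/7 · 0.0864 = 0.049371, 3/7 · 0.024691 = 0.010582; summing to 0.059953.
Normalising, the posterior is P(jar A | data) = 0.8235, P(jar B | data) = 0.1765.
So P(blue next | data) = Σ P(blue next | H) P(H | data) = (3/5)(0.8235) + (1/3)(0.1765) = 0.55293.

0.5529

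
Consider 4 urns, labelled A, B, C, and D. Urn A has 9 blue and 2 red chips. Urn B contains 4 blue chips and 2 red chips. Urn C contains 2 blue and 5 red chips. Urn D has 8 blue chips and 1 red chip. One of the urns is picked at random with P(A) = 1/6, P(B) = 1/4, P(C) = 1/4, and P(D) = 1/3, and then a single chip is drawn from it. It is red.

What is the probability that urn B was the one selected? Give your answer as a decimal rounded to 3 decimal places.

0.253

Under each hypothesis, the probability of this draw is: P(data | urn A) = (2/11) = 0.18182; P(data | urn B) = (2/6) = 0.33333; P(data | urn C) = (5/7) = 0.71429; P(data | urn D) = (1/9) = 0.11111.
Multiplying each by its prior: 1/6 · 0.18182 = 0.030303, 1/4 · 0.33333 = 0.083333, 1/4 · 0.71429 = 0.17857, 1/3 · 0.11111 = 0.037037; these sum to 0.32924.
Hence P(urn B | data) = (0.083333) / (0.32924) = 0.2531.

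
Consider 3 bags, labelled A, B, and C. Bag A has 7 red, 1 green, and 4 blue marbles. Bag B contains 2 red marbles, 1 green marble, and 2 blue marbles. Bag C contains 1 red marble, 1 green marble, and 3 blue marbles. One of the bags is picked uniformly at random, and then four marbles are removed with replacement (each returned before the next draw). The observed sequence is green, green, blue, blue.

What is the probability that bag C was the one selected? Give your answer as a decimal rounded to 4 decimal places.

0.6675

Under each hypothesis, the probability of the observed sequence is: P(data | bag A) = (1/12)(1/12)(4/12)(4/12) = 0.0007716; P(data | bag B) = (1/5)(1/5)(2/5)(2/5) = 0.0064; P(data | bag C) = (1/5)(1/5)(3/5)(3/5) = 0.0144.
The prior-weighted likelihoods are 1/3 · 0.0007716 = 0.0002572, 1/3 · 0.0064 = 0.0021333, 1/3 · 0.0144 = 0.0048; these sum to 0.0071905.
Therefore the posterior P(bag C | data) = (0.0048) / (0.0071905) = 0.66754.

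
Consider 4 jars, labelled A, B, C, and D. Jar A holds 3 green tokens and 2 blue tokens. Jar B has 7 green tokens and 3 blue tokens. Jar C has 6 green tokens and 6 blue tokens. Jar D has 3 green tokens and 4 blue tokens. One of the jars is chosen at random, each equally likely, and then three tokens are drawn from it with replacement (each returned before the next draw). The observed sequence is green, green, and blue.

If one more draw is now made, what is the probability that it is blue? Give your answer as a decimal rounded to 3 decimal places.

0.430

Under each hypothesis, the probability of the observed sequence is: P(data | jar A) = (3/5)(3/5)(2/5) = 0.144; P(data | jar B) = (7/10)(7/10)(3/10) = 0.147; P(data | jar C) = (6/12)(6/12)(6/12) = 0.125; P(data | jar D) = (3/7)(3/7)(4/7) = 0.10496.
Multiplying each by its prior: 1/4 · 0.144 = 0.036, 1/4 · 0.147 = 0.03675, 1/4 · 0.125 = 0.03125, 1/4 · 0.10496 = 0.026239; summing to 0.13024.
Dividing through by the total gives posterior P(jar A | data) = 0.27641, P(jar B | data) = 0.28217, P(jar C | data) = 0.23994, P(jar D | data) = 0.20147.
Averaging over the posterior, P(blue next | data) = (2/5)(0.27641) + (3/10)(0.28217) + (1/2)(0.23994) + (4/7)(0.20147) = 0.43031.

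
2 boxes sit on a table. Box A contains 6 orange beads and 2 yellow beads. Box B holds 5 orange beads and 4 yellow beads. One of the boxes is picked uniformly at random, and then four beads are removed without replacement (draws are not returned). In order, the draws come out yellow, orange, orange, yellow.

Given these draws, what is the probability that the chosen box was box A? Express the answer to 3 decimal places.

0.310

For each hypothesis, P(data | H) works out to: P(data | box A) = (2/8)(6/7)(5/6)(1/5) = 1/28; P(data | box B) = (4/9)(5/8)(4/7)(3/6) = 5/63.
Weighting by the prior gives 1/2 · 1/28 = 1/56, 1/2 · 5/63 = 5/126; with total 29/504.
Hence P(box A | data) = (1/56) / (29/504) = 9/29.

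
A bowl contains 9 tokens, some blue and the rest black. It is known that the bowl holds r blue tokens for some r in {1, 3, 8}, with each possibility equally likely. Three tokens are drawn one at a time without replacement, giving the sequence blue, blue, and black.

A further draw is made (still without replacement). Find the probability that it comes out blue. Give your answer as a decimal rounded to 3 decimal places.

For each hypothesis, P(data | H) works out to: P(data | r = 1) = (1/9)(0/8) = 0; P(data | r = 3) = (3/9)(2/8)(6/7) = 1/14; P(data | r = 8) = (8/9)(7/8)(1/7) = 1/9.
Weighting by the prior gives 1/3 · 0 = 0, 1/3 · 1/14 = 1/42, 1/3 · 1/9 = 1/27; summing to 23/378.
Normalising, the posterior is P(r = 1 | data) = 0, P(r = 3 | data) = 9/23, P(r = 8 | data) = 14/23.
The predictive probability is P(blue next | data) = (1/6)(9/23) + (1)(14/23) = 31/46.

0.674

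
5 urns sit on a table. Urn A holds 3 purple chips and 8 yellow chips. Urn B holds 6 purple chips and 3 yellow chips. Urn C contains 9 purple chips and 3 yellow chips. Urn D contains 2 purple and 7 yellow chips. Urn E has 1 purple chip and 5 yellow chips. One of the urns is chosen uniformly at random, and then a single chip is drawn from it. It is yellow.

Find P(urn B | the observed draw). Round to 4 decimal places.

0.1141

Compute the likelihood of this draw for each case: P(data | urn A) = (8/11) = 0.72727; P(data | urn B) = (3/9) = 0.33333; P(data | urn C) = (3/12) = 0.25; P(data | urn D) = (7/9) = 0.77778; P(data | urn E) = (5/6) = 0.83333.
The prior-weighted likelihoods are 1/5 · 0.72727 = 0.14545, 1/5 · 0.33333 = 0.066667, 1/5 · 0.25 = 0.05, 1/5 · 0.77778 = 0.15556, 1/5 · 0.83333 = 0.16667; with total 0.58434.
Therefore the posterior P(urn B | data) = (0.066667) / (0.58434) = 0.11409.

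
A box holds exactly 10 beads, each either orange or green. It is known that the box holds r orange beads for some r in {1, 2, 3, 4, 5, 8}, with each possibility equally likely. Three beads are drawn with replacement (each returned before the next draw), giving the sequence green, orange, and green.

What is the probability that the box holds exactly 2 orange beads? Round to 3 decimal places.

0.195

The likelihood of the observed sequence under each hypothesis: P(data | r = 1) = (9/10)(1/10)(9/10) = 0.081; P(data | r = 2) = (8/10)(2/10)(8/10) = 0.128; P(data | r = 3) = (7/10)(3/10)(7/10) = 0.147; P(data | r = 4) = (6/10)(4/10)(6/10) = 0.144; P(data | r = 5) = (5/10)(5/10)(5/10) = 0.125; P(data | r = 8) = (2/10)(8/10)(2/10) = 0.032.
Weighting by the prior gives 1/6 · 0.081 = 0.0135, 1/6 · 0.128 = 0.021333, 1/6 · 0.147 = 0.0245, 1/6 · 0.144 = 0.024, 1/6 · 0.125 = 0.020833, 1/6 · 0.032 = 0.0053333; these sum to 0.1095.
Hence P(r = 2 | data) = (0.021333) / (0.1095) = 0.19482.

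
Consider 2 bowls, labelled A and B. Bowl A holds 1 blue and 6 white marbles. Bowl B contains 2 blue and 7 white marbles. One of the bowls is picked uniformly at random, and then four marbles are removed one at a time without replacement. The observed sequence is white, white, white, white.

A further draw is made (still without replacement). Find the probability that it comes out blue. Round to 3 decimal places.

0.360

For each hypothesis, P(data | H) works out to: P(data | bowl A) = (6/7)(5/6)(4/5)(3/4) = 3/7; P(data | bowl B) = (7/9)(6/8)(5/7)(4/6) = 5/18.
Multiplying each by its prior: 1/2 · 3/7 = 3/14, 1/2 · 5/18 = 5/36; summing to 89/252.
The posterior is then P(bowl A | data) = 54/89, P(bowl B | data) = 35/89.
So P(blue next | data) = Σ P(blue next | H) P(H | data) = (1/3)(54/89) + (2/5)(35/89) = 32/89.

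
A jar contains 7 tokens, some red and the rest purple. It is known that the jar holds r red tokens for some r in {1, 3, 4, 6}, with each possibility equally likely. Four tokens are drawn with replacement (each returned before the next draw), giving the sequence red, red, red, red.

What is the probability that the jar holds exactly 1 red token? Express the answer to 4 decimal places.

0.0006

For each hypothesis, P(data | H) works out to: P(data | r = 1) = (1/7)(1/7)(1/7)(1/7) = 0.00041649; P(data | r = 3) = (3/7)(3/7)(3/7)(3/7) = 0.033736; P(data | r = 4) = (4/7)(4/7)(4/7)(4/7) = 0.10662; P(data | r = 6) = (6/7)(6/7)(6/7)(6/7) = 0.53978.
Weighting by the prior gives 1/4 · 0.00041649 = 0.00010412, 1/4 · 0.033736 = 0.008434, 1/4 · 0.10662 = 0.026656, 1/4 · 0.53978 = 0.13494; with total 0.17014.
So P(r = 1 | data) = (0.00010412) / (0.17014) = 0.000612.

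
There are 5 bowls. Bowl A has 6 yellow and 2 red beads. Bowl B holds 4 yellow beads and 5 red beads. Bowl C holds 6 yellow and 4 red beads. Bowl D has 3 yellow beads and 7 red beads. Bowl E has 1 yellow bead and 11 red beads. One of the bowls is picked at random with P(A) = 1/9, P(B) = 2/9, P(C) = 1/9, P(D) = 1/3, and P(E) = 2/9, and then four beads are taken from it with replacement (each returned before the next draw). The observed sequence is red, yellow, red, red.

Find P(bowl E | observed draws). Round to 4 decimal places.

0.2007

Under each hypothesis, the probability of the observed sequence is: P(data | bowl A) = (2/8)(6/8)(2/8)(2/8) = 0.011719; P(data | bowl B) = (5/9)(4/9)(5/9)(5/9) = 0.076208; P(data | bowl C) = (4/10)(6/10)(4/10)(4/10) = 0.0384; P(data | bowl D) = (7/10)(3/10)(7/10)(7/10) = 0.1029; P(data | bowl E) = (11/12)(1/12)(11/12)(11/12) = 0.064188.
The prior-weighted likelihoods are 1/9 · 0.011719 = 0.0013021, 2/9 · 0.076208 = 0.016935, 1/9 · 0.0384 = 0.0042667, 1/3 · 0.1029 = 0.0343, 2/9 · 0.064188 = 0.014264; these sum to 0.071068.
Hence P(bowl E | data) = (0.014264) / (0.071068) = 0.20071.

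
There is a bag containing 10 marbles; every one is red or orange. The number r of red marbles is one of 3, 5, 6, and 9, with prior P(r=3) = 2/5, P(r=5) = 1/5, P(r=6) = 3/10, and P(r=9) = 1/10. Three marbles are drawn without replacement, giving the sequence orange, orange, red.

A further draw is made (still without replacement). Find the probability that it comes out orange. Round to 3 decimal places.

0.552

For each hypothesis, P(data | H) works out to: P(data | r = 3) = (7/10)(6/9)(3/8) = 7/40; P(data | r = 5) = (5/10)(4/9)(5/8) = 5/36; P(data | r = 6) = (4/10)(3/9)(6/8) = 1/10; P(data | r = 9) = (1/10)(0/9) = 0.
The prior-weighted likelihoods are 2/5 · 7/40 = 7/100, 1/5 · 5/36 = 1/36, 3/10 · 1/10 = 3/100, 1/10 · 0 = 0; these sum to 23/180.
The posterior is then P(r = 3 | data) = 63/115, P(r = 5 | data) = 5/23, P(r = 6 | data) = 27/115, P(r = 9 | data) = 0.
The predictive probability is P(orange next | data) = (5/7)(63/115) + (3/7)(5/23) + (2/7)(27/115) = 444/805.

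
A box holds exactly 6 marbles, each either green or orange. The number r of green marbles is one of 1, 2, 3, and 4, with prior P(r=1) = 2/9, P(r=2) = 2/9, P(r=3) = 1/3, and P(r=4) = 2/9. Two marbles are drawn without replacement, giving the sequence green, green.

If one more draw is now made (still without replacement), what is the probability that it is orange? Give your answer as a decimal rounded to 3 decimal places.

0.641

Compute the likelihood of the observed sequence for each case: P(data | r = 1) = (1/6)(0/5) = 0; P(data | r = 2) = (2/6)(1/5) = 1/15; P(data | r = 3) = (3/6)(2/5) = 1/5; P(data | r = 4) = (4/6)(3/5) = 2/5.
The prior-weighted likelihoods are 2/9 · 0 = 0, 2/9 · 1/15 = 2/135, 1/3 · 1/5 = 1/15, 2/9 · 2/5 = 4/45; with total 23/135.
The posterior is then P(r = 1 | data) = 0, P(r = 2 | data) = 2/23, P(r = 3 | data) = 9/23, P(r = 4 | data) = 12/23.
So P(orange next | data) = Σ P(orange next | H) P(H | data) = (1)(2/23) + (3/4)(9/23) + (1/2)(12/23) = 59/92.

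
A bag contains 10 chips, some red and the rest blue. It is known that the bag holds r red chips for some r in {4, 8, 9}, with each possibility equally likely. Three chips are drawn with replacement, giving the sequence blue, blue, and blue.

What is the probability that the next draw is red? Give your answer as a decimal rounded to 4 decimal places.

0.4164

Compute the likelihood of the observed sequence for each case: P(data | r = 4) = (6/10)(6/10)(6/10) = 0.216; P(data | r = 8) = (2/10)(2/10)(2/10) = 0.008; P(data | r = 9) = (1/10)(1/10)(1/10) = 0.001.
Weighting by the prior gives 1/3 · 0.216 = 0.072, 1/3 · 0.008 = 0.0026667, 1/3 · 0.001 = 0.00033333; summing to 0.075.
Dividing through by the total gives posterior P(r = 4 | data) = 0.96, P(r = 8 | data) = 0.035556, P(r = 9 | data) = 0.0044444.
The predictive probability is P(red next | data) = (2/5)(0.96) + (4/5)(0.035556) + (9/10)(0.0044444) = 0.41644.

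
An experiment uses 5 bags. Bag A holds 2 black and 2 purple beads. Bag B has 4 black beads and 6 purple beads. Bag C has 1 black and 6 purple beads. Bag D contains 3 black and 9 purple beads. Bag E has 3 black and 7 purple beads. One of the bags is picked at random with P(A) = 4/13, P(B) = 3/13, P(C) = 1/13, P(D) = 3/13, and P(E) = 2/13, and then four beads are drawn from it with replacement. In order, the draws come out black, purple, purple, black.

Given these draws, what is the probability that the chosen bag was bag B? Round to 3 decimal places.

The likelihood of the observed sequence under each hypothesis: P(data | bag A) = (2/4)(2/4)(2/4)(2/4) = 0.0625; P(data | bag B) = (4/10)(6/10)(6/10)(4/10) = 0.0576; P(data | bag C) = (1/7)(6/7)(6/7)(1/7) = 0.014994; P(data | bag D) = (3/12)(9/12)(9/12)(3/12) = 0.035156; P(data | bag E) = (3/10)(7/10)(7/10)(3/10) = 0.0441.
Weighting by the prior gives 4/13 · 0.0625 = 0.019231, 3/13 · 0.0576 = 0.013292, 1/13 · 0.014994 = 0.0011534, 3/13 · 0.035156 = 0.008113, 2/13 · 0.0441 = 0.0067846; summing to 0.048574.
So P(bag B | data) = (0.013292) / (0.048574) = 0.27365.

0.274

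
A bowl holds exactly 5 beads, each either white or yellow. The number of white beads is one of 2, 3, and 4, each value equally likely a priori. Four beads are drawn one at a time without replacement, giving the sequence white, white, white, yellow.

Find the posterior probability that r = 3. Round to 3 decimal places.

0.333

Compute the likelihood of the observed sequence for each case: P(data | r = 2) = (2/5)(1/4)(0/3) = 0; P(data | r = 3) = (3/5)(2/4)(1/3)(2/2) = 1/10; P(data | r = 4) = (4/5)(3/4)(2/3)(1/2) = 1/5.
The prior-weighted likelihoods are 1/3 · 0 = 0, 1/3 · 1/10 = 1/30, 1/3 · 1/5 = 1/15; summing to 1/10.
Hence P(r = 3 | data) = (1/30) / (1/10) = 1/3.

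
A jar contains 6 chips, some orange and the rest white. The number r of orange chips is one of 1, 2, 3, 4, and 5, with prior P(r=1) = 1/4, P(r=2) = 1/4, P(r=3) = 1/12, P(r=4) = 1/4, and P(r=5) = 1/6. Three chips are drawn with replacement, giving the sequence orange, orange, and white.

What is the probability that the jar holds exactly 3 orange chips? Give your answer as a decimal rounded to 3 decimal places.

0.114

Compute the likelihood of the observed sequence for each case: P(data | r = 1) = (1/6)(1/6)(5/6) = 0.023148; P(data | r = 2) = (2/6)(2/6)(4/6) = 0.074074; P(data | r = 3) = (3/6)(3/6)(3/6) = 0.125; P(data | r = 4) = (4/6)(4/6)(2/6) = 0.14815; P(data | r = 5) = (5/6)(5/6)(1/6) = 0.11574.
Multiplying each by its prior: 1/4 · 0.023148 = 0.005787, 1/4 · 0.074074 = 0.018519, 1/12 · 0.125 = 0.010417, 1/4 · 0.14815 = 0.037037, 1/6 · 0.11574 = 0.01929; summing to 0.091049.
Hence P(r = 3 | data) = (0.010417) / (0.091049) = 0.11441.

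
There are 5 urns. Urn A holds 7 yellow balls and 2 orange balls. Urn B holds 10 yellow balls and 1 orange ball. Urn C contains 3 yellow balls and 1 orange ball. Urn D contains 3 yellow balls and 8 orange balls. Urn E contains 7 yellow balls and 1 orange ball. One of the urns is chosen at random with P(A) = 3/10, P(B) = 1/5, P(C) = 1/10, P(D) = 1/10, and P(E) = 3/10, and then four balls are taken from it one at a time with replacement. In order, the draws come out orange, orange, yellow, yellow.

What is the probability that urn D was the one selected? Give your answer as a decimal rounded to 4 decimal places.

0.1841

Compute the likelihood of the observed sequence for each case: P(data | urn A) = (2/9)(2/9)(7/9)(7/9) = 0.029873; P(data | urn B) = (1/11)(1/11)(10/11)(10/11) = 0.0068301; P(data | urn C) = (1/4)(1/4)(3/4)(3/4) = 0.035156; P(data | urn D) = (8/11)(8/11)(3/11)(3/11) = 0.039342; P(data | urn E) = (1/8)(1/8)(7/8)(7/8) = 0.011963.
Multiplying each by its prior: 3/10 · 0.029873 = 0.008962, 1/5 · 0.0068301 = 0.001366, 1/10 · 0.035156 = 0.0035156, 1/10 · 0.039342 = 0.0039342, 3/10 · 0.011963 = 0.0035889; with total 0.021367.
Hence P(urn D | data) = (0.0039342) / (0.021367) = 0.18413.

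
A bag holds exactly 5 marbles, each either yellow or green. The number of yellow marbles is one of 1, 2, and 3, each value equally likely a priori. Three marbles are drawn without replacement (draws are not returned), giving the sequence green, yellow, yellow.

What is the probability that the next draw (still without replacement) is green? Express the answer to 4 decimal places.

Under each hypothesis, the probability of the observed sequence is: P(data | r = 1) = (4/5)(1/4)(0/3) = 0; P(data | r = 2) = (3/5)(2/4)(1/3) = 1/10; P(data | r = 3) = (2/5)(3/4)(2/3) = 1/5.
The prior-weighted likelihoods are 1/3 · 0 = 0, 1/3 · 1/10 = 1/30, 1/3 · 1/5 = 1/15; these sum to 1/10.
Normalising, the posterior is P(r = 1 | data) = 0, P(r = 2 | data) = 1/3, P(r = 3 | data) = 2/3.
So P(green next | data) = Σ P(green next | H) P(H | data) = (1)(1/3) + (1/2)(2/3) = 2/3.

0.6667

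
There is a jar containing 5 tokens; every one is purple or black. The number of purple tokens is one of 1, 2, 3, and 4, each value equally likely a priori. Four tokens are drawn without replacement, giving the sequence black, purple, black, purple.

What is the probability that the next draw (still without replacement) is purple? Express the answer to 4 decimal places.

For each hypothesis, P(data | H) works out to: P(data | r = 1) = (4/5)(1/4)(3/3)(0/2) = 0; P(data | r = 2) = (3/5)(2/4)(2/3)(1/2) = 1/10; P(data | r = 3) = (2/5)(3/4)(1/3)(2/2) = 1/10; P(data | r = 4) = (1/5)(4/4)(0/3) = 0.
Multiplying each by its prior: 1/4 · 0 = 0, 1/4 · 1/10 = 1/40, 1/4 · 1/10 = 1/40, 1/4 · 0 = 0; summing to 1/20.
Normalising, the posterior is P(r = 1 | data) = 0, P(r = 2 | data) = 1/2, P(r = 3 | data) = 1/2, P(r = 4 | data) = 0.
The predictive probability is P(purple next | data) = (0)(1/2) + (1)(1/2) = 1/2.

0.5000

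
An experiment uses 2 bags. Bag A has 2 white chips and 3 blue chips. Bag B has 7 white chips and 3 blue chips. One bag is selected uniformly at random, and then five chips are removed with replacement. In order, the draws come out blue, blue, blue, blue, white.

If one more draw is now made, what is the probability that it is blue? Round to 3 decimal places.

Compute the likelihood of the observed sequence for each case: P(data | bag A) = (3/5)(3/5)(3/5)(3/5)(2/5) = 0.05184; P(data | bag B) = (3/10)(3/10)(3/10)(3/10)(7/10) = 0.00567.
Weighting by the prior gives 1/2 · 0.05184 = 0.02592, 1/2 · 0.00567 = 0.002835; these sum to 0.028755.
Dividing through by the total gives posterior P(bag A | data) = 0.90141, P(bag B | data) = 0.098592.
So P(blue next | data) = Σ P(blue next | H) P(H | data) = (3/5)(0.90141) + (3/10)(0.098592) = 0.57042.

0.570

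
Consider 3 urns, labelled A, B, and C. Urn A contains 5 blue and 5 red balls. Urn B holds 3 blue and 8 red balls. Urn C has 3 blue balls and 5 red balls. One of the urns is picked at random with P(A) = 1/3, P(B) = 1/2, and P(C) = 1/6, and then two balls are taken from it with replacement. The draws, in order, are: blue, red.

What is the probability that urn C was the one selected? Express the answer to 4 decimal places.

Compute the likelihood of the observed sequence for each case: P(data | urn A) = (5/10)(5/10) = 0.25; P(data | urn B) = (3/11)(8/11) = 0.19835; P(data | urn C) = (3/8)(5/8) = 0.23438.
The prior-weighted likelihoods are 1/3 · 0.25 = 0.083333, 1/2 · 0.19835 = 0.099174, 1/6 · 0.23438 = 0.039062; these sum to 0.22157.
By Bayes' rule, P(urn C | data) = (0.039062) / (0.22157) = 0.1763.

0.1763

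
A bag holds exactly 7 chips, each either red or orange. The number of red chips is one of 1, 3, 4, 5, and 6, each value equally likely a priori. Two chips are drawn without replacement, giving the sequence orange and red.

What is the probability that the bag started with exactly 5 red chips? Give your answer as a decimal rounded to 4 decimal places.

0.2174

Compute the likelihood of the observed sequence for each case: P(data | r = 1) = (6/7)(1/6) = 1/7; P(data | r = 3) = (4/7)(3/6) = 2/7; P(data | r = 4) = (3/7)(4/6) = 2/7; P(data | r = 5) = (2/7)(5/6) = 5/21; P(data | r = 6) = (1/7)(6/6) = 1/7.
Multiplying each by its prior: 1/5 · 1/7 = 1/35, 1/5 · 2/7 = 2/35, 1/5 · 2/7 = 2/35, 1/5 · 5/21 = 1/21, 1/5 · 1/7 = 1/35; these sum to 23/105.
Hence P(r = 5 | data) = (1/21) / (23/105) = 5/23.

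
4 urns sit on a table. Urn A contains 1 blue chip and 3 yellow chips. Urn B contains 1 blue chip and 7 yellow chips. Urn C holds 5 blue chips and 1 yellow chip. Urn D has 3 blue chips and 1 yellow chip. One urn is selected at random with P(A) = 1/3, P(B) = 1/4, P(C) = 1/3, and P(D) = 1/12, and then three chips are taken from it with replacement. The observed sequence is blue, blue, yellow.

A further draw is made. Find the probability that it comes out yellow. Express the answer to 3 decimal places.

0.347

For each hypothesis, P(data | H) works out to: P(data | urn A) = (1/4)(1/4)(3/4) = 0.046875; P(data | urn B) = (1/8)(1/8)(7/8) = 0.013672; P(data | urn C) = (5/6)(5/6)(1/6) = 0.11574; P(data | urn D) = (3/4)(3/4)(1/4) = 0.14062.
Multiplying each by its prior: 1/3 · 0.046875 = 0.015625, 1/4 · 0.013672 = 0.003418, 1/3 · 0.11574 = 0.03858, 1/12 · 0.14062 = 0.011719; summing to 0.069342.
Dividing through by the total gives posterior P(urn A | data) = 0.22533, P(urn B | data) = 0.049291, P(urn C | data) = 0.55638, P(urn D | data) = 0.169.
Averaging over the posterior, P(yellow next | data) = (3/4)(0.22533) + (7/8)(0.049291) + (1/6)(0.55638) + (1/4)(0.169) = 0.34711.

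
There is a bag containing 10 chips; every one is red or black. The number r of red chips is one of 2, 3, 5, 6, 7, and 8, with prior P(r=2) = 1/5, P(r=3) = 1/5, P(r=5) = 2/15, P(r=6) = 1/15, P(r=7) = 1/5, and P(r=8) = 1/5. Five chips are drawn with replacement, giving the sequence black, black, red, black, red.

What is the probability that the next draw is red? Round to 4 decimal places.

Compute the likelihood of the observed sequence for each case: P(data | r = 2) = (8/10)(8/10)(2/10)(8/10)(2/10) = 0.02048; P(data | r = 3) = (7/10)(7/10)(3/10)(7/10)(3/10) = 0.03087; P(data | r = 5) = (5/10)(5/10)(5/10)(5/10)(5/10) = 0.03125; P(data | r = 6) = (4/10)(4/10)(6/10)(4/10)(6/10) = 0.02304; P(data | r = 7) = (3/10)(3/10)(7/10)(3/10)(7/10) = 0.01323; P(data | r = 8) = (2/10)(2/10)(8/10)(2/10)(8/10) = 0.00512.
Weighting by the prior gives 1/5 · 0.02048 = 0.004096, 1/5 · 0.03087 = 0.006174, 2/15 · 0.03125 = 0.0041667, 1/15 · 0.02304 = 0.001536, 1/5 · 0.01323 = 0.002646, 1/5 · 0.00512 = 0.001024; summing to 0.019643.
Normalising, the posterior is P(r = 2 | data) = 0.20853, P(r = 3 | data) = 0.31432, P(r = 5 | data) = 0.21212, P(r = 6 | data) = 0.078197, P(r = 7 | data) = 0.13471, P(r = 8 | data) = 0.052131.
Averaging over the posterior, P(red next | data) = (1/5)(0.20853) + (3/10)(0.31432) + (1/2)(0.21212) + (3/5)(0.078197) + (7/10)(0.13471) + (4/5)(0.052131) = 0.42498.

0.4250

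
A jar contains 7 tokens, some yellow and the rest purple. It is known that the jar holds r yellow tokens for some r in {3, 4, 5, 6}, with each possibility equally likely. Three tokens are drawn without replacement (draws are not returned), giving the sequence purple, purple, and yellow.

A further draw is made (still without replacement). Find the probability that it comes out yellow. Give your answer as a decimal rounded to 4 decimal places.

0.6571

Under each hypothesis, the probability of the observed sequence is: P(data | r = 3) = (4/7)(3/6)(3/5) = 6/35; P(data | r = 4) = (3/7)(2/6)(4/5) = 4/35; P(data | r = 5) = (2/7)(1/6)(5/5) = 1/21; P(data | r = 6) = (1/7)(0/6) = 0.
Multiplying each by its prior: 1/4 · 6/35 = 3/70, 1/4 · 4/35 = 1/35, 1/4 · 1/21 = 1/84, 1/4 · 0 = 0; with total 1/12.
Dividing through by the total gives posterior P(r = 3 | data) = 18/35, P(r = 4 | data) = 12/35, P(r = 5 | data) = 1/7, P(r = 6 | data) = 0.
The predictive probability is P(yellow next | data) = (1/2)(18/35) + (3/4)(12/35) + (1)(1/7) = 23/35.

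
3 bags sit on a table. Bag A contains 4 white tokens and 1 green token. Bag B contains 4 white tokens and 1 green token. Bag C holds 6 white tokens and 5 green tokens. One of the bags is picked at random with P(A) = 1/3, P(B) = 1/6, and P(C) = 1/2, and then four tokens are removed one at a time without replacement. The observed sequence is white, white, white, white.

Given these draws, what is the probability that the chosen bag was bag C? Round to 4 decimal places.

0.1852

Under each hypothesis, the probability of the observed sequence is: P(data | bag A) = (4/5)(3/4)(2/3)(1/2) = 1/5; P(data | bag B) = (4/5)(3/4)(2/3)(1/2) = 1/5; P(data | bag C) = (6/11)(5/10)(4/9)(3/8) = 1/22.
Weighting by the prior gives 1/3 · 1/5 = 1/15, 1/6 · 1/5 = 1/30, 1/2 · 1/22 = 1/44; summing to 27/220.
By Bayes' rule, P(bag C | data) = (1/44) / (27/220) = 5/27.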